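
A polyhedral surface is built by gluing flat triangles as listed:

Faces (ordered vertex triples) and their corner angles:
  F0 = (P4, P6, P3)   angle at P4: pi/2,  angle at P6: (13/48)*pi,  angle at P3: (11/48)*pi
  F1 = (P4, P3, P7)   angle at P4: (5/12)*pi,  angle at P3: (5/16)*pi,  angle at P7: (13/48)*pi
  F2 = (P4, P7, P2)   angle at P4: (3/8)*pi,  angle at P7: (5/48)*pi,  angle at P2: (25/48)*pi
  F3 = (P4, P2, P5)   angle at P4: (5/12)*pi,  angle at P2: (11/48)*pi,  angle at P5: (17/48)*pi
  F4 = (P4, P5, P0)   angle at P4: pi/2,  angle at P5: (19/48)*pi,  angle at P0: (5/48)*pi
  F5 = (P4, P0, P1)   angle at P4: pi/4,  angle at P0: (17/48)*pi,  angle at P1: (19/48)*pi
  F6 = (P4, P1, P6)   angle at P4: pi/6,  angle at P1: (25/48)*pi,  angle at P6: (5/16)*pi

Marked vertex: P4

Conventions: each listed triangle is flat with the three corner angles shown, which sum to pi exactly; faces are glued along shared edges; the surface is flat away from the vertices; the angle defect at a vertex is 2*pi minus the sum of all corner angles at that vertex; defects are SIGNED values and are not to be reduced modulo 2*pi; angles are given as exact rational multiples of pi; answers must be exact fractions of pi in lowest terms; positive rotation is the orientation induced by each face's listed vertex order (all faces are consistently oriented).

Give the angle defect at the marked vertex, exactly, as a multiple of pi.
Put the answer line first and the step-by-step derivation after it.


Answer: defect(P4) = (-5/8)*pi

Sum of corner angles at P4: (21/8)*pi
defect = 2*pi - (21/8)*pi


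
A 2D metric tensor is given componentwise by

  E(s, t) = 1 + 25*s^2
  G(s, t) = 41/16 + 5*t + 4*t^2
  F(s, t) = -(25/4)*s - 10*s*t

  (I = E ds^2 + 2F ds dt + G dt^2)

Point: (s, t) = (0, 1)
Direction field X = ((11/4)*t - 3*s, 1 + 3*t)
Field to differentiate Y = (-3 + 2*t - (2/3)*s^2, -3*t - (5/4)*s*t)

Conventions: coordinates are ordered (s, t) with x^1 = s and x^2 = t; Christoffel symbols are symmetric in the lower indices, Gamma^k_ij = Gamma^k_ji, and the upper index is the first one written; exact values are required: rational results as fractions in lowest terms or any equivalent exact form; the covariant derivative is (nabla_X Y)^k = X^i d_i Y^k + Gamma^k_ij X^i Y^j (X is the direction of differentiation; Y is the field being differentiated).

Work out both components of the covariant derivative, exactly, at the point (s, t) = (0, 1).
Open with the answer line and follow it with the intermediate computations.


Answer: (nabla_X Y)^s = 8, (nabla_X Y)^t = -54223/2960

E = 1, F = 0, G = 185/16 at the point
E_s = 0, E_t = 0, F_s = -65/4, F_t = 0, G_s = 0, G_t = 13
EG - F^2 = 185/16;  g^inv = (16/185) * [[185/16, 0], [0, 1]]
first-kind symbols [ij,l] = (1/2)(d_i g_jl + d_j g_il - d_l g_ij): [ss,s] = E_s/2 = 0, [ss,t] = F_s - E_t/2 = -65/4, [st,s] = E_t/2 = 0, [st,t] = G_s/2 = 0, [tt,s] = F_t - G_s/2 = 0, [tt,t] = G_t/2 = 13/2
Gamma^s_ij = (G*[ij,s] - F*[ij,t])/(EG - F^2), Gamma^t_ij = (E*[ij,t] - F*[ij,s])/(EG - F^2)
Gamma_sss = 0, Gamma_sst = 0, Gamma_stt = 0, Gamma_tss = -52/37, Gamma_tst = 0, Gamma_ttt = 104/185
X = (11/4, 4), Y = (-1, -3) at the point


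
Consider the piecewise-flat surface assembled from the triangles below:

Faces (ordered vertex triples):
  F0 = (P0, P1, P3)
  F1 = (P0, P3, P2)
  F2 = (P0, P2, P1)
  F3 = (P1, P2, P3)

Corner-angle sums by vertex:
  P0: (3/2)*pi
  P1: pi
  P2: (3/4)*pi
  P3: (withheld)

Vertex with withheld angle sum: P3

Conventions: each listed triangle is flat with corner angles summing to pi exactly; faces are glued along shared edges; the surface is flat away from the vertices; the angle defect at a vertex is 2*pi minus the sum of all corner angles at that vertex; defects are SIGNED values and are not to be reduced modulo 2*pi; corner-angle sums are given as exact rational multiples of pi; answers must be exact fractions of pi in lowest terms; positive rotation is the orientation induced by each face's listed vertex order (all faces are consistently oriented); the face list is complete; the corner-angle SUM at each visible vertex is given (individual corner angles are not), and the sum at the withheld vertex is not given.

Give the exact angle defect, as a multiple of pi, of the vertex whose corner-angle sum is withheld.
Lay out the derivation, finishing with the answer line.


V = 4, E = 6, F = 4; chi = V - E + F = 2
Gauss-Bonnet: total defect = 2*pi*chi = 4*pi; visible defects sum to (11/4)*pi

Answer: defect(P3) = (5/4)*pi


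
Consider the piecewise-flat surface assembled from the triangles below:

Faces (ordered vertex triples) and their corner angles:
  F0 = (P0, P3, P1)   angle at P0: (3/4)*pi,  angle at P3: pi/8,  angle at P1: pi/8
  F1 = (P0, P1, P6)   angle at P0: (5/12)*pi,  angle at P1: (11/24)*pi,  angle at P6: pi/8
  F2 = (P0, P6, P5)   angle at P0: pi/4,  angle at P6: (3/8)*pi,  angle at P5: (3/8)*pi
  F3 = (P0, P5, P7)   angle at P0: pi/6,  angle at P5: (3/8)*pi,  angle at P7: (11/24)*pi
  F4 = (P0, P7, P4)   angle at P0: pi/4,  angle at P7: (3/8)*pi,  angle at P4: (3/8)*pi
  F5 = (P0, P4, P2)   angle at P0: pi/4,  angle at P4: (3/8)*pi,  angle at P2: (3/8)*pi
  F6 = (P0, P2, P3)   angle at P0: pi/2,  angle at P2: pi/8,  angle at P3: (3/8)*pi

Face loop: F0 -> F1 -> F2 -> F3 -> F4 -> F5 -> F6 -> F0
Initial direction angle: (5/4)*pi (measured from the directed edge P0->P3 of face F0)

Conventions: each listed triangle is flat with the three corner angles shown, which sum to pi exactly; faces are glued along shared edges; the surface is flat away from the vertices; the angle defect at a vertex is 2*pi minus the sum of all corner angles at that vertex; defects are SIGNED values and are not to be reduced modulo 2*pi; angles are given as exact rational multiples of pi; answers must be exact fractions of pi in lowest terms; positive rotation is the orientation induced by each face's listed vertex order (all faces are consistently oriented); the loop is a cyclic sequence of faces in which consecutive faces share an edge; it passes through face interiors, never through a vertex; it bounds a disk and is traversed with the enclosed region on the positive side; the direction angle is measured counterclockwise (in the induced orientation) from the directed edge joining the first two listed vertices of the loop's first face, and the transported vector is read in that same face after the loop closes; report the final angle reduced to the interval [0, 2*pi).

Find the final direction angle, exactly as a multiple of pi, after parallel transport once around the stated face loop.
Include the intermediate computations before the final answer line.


enclosed vertex P0: corner angles sum to (31/12)*pi, defect = 2*pi - (31/12)*pi = (-7/12)*pi
adding the enclosed defects to the starting angle (mod 2*pi, induced orientation) gives the holonomy
final angle = (5/4)*pi - (7/12)*pi = (2/3)*pi (mod 2*pi)

Answer: final direction angle = (2/3)*pi


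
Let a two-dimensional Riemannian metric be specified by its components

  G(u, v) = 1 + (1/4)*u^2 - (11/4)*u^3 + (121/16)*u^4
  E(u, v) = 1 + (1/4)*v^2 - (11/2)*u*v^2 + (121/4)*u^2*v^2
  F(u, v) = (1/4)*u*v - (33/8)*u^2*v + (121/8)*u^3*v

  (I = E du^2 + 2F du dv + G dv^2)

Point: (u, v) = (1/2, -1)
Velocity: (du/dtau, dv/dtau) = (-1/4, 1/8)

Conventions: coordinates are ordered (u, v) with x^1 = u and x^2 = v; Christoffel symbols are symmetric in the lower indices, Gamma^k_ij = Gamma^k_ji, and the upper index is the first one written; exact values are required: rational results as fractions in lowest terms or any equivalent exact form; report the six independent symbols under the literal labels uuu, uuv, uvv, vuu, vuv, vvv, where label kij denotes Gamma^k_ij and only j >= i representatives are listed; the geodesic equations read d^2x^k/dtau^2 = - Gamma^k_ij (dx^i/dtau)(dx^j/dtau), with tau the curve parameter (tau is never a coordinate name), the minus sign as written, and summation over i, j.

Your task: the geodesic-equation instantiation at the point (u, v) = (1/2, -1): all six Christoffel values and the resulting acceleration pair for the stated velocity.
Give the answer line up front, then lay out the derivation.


Answer: Gamma_uuu = 3168/1601, Gamma_uuv = -1296/1601, Gamma_uvv = 0, Gamma_vuu = -616/1601, Gamma_vuv = 252/1601, Gamma_vvv = 0; accelerations (d^2u/dtau^2, d^2v/dtau^2) = (-279/1601, 217/6404)

E = 97/16, F = -63/64, G = 305/256 at the point
E_u = 99/4, E_v = -81/8, F_u = -239/32, F_v = 63/64, G_u = 63/32, G_v = 0
EG - F^2 = 1601/256;  g^inv = (256/1601) * [[305/256, 63/64], [63/64, 97/16]]
first-kind symbols [ij,l] = (1/2)(d_i g_jl + d_j g_il - d_l g_ij): [uu,u] = E_u/2 = 99/8, [uu,v] = F_u - E_v/2 = -77/32, [uv,u] = E_v/2 = -81/16, [uv,v] = G_u/2 = 63/64, [vv,u] = F_v - G_u/2 = 0, [vv,v] = G_v/2 = 0
Gamma^u_ij = (G*[ij,u] - F*[ij,v])/(EG - F^2), Gamma^v_ij = (E*[ij,v] - F*[ij,u])/(EG - F^2)
Gamma_uuu = 3168/1601, Gamma_uuv = -1296/1601, Gamma_uvv = 0, Gamma_vuu = -616/1601, Gamma_vuv = 252/1601, Gamma_vvv = 0
d^2u/dtau^2 = -(Gamma_uuu*(-1/4)^2 + 2*Gamma_uuv*(-1/4)*(1/8) + Gamma_uvv*(1/8)^2) = -279/1601
d^2v/dtau^2 = -(Gamma_vuu*(-1/4)^2 + 2*Gamma_vuv*(-1/4)*(1/8) + Gamma_vvv*(1/8)^2) = 217/6404


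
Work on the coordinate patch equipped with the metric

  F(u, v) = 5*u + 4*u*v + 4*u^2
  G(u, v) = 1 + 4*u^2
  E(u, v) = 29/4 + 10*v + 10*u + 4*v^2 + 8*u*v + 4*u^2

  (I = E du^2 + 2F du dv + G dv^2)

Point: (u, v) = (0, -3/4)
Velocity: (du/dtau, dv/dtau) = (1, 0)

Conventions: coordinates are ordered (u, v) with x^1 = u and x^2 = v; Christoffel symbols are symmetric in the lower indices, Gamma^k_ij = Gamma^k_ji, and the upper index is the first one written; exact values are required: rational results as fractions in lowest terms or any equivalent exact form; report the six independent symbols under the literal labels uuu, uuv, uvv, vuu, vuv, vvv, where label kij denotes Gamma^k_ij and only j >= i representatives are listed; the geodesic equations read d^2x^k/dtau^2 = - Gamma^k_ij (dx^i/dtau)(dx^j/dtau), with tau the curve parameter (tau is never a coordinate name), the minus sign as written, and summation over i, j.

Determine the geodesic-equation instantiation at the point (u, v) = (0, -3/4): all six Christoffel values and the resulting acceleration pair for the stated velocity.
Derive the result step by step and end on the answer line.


E = 2, F = 0, G = 1 at the point
E_u = 4, E_v = 4, F_u = 2, F_v = 0, G_u = 0, G_v = 0
EG - F^2 = 2;  g^inv = (1/2) * [[1, 0], [0, 2]]
first-kind symbols [ij,l] = (1/2)(d_i g_jl + d_j g_il - d_l g_ij): [uu,u] = E_u/2 = 2, [uu,v] = F_u - E_v/2 = 0, [uv,u] = E_v/2 = 2, [uv,v] = G_u/2 = 0, [vv,u] = F_v - G_u/2 = 0, [vv,v] = G_v/2 = 0
Gamma^u_ij = (G*[ij,u] - F*[ij,v])/(EG - F^2), Gamma^v_ij = (E*[ij,v] - F*[ij,u])/(EG - F^2)
Gamma_uuu = 1, Gamma_uuv = 1, Gamma_uvv = 0, Gamma_vuu = 0, Gamma_vuv = 0, Gamma_vvv = 0
d^2u/dtau^2 = -(Gamma_uuu*(1)^2 + 2*Gamma_uuv*(1)*(0) + Gamma_uvv*(0)^2) = -1
d^2v/dtau^2 = -(Gamma_vuu*(1)^2 + 2*Gamma_vuv*(1)*(0) + Gamma_vvv*(0)^2) = 0

Answer: Gamma_uuu = 1, Gamma_uuv = 1, Gamma_uvv = 0, Gamma_vuu = 0, Gamma_vuv = 0, Gamma_vvv = 0; accelerations (d^2u/dtau^2, d^2v/dtau^2) = (-1, 0)


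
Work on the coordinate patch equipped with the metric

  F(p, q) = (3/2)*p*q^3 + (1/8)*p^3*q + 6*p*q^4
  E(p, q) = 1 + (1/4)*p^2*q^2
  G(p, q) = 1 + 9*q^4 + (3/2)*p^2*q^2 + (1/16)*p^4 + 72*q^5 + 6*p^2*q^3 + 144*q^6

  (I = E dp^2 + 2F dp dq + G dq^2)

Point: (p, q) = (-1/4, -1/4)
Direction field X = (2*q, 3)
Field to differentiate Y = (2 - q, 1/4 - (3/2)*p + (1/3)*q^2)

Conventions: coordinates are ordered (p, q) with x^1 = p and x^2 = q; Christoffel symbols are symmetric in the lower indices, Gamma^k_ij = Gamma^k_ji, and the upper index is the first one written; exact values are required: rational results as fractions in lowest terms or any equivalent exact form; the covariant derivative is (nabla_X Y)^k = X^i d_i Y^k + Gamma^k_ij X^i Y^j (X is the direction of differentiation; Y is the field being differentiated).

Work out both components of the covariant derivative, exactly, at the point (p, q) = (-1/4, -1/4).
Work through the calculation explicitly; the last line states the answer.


E = 1025/1024, F = 1/2048, G = 4097/4096 at the point
E_p = -1/128, E_q = -1/128, F_p = -3/512, F_q = 11/512, G_p = -1/256, G_q = 3/128
EG - F^2 = 4101/4096;  g^inv = (4096/4101) * [[4097/4096, -1/2048], [-1/2048, 1025/1024]]
first-kind symbols [ij,l] = (1/2)(d_i g_jl + d_j g_il - d_l g_ij): [pp,p] = E_p/2 = -1/256, [pp,q] = F_p - E_q/2 = -1/512, [pq,p] = E_q/2 = -1/256, [pq,q] = G_p/2 = -1/512, [qq,p] = F_q - G_p/2 = 3/128, [qq,q] = G_q/2 = 3/256
Gamma^p_ij = (G*[ij,p] - F*[ij,q])/(EG - F^2), Gamma^q_ij = (E*[ij,q] - F*[ij,p])/(EG - F^2)
Gamma_ppp = -16/4101, Gamma_ppq = -16/4101, Gamma_pqq = 32/1367, Gamma_qpp = -8/4101, Gamma_qpq = -8/4101, Gamma_qqq = 16/1367
X = (-1/2, 3), Y = (9/4, 31/48) at the point

Answer: (nabla_X Y)^p = -73211/24606, (nabla_X Y)^q = 6455/24606


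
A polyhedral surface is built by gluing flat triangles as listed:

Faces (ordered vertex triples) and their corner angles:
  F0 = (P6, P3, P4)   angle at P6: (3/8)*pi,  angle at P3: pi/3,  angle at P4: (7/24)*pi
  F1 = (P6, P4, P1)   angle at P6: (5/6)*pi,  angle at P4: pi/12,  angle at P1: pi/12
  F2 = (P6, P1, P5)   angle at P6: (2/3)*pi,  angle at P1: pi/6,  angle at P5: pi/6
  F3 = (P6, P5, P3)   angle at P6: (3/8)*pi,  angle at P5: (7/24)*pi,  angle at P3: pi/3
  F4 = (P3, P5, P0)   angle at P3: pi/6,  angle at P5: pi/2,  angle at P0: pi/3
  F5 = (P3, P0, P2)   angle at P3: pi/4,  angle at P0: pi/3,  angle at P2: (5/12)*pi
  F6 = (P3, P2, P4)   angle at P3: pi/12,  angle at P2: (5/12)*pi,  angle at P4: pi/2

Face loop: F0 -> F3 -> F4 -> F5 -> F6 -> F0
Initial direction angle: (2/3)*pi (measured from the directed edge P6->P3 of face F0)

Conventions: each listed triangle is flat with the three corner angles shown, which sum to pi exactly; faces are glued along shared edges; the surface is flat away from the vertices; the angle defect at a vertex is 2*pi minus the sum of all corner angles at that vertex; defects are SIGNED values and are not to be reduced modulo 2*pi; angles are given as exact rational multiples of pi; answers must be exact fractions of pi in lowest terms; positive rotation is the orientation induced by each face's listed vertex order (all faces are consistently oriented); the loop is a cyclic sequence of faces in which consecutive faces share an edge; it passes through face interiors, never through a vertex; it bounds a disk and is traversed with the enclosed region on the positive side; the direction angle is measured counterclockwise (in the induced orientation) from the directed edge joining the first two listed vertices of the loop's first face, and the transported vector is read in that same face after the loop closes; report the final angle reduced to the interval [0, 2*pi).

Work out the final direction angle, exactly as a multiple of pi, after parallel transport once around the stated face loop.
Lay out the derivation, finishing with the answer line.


enclosed vertex P3: corner angles sum to (7/6)*pi, defect = 2*pi - (7/6)*pi = (5/6)*pi
holonomy = initial angle + sum of enclosed defects (mod 2*pi), positive in the induced orientation
final angle = (2/3)*pi + (5/6)*pi = (3/2)*pi (mod 2*pi)

Answer: final direction angle = (3/2)*pi


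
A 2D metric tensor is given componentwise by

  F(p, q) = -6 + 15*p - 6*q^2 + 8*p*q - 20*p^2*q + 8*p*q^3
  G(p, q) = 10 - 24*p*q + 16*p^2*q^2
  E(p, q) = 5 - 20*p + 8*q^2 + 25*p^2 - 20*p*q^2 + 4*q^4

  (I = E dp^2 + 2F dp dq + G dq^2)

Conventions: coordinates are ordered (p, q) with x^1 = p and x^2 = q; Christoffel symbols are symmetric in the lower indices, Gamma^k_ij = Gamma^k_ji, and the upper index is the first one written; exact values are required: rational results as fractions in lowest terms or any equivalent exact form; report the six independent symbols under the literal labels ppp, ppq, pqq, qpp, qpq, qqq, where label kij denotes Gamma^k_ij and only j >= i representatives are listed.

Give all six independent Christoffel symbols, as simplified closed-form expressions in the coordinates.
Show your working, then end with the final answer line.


E = 5 - 20*p + 8*q^2 + 25*p^2 - 20*p*q^2 + 4*q^4; F = -6 + 15*p - 6*q^2 + 8*p*q - 20*p^2*q + 8*p*q^3; G = 10 - 24*p*q + 16*p^2*q^2
Gamma^k_ij = (1/2) g^{kl} (d_i g_jl + d_j g_il - d_l g_ij), with g^inv = (1/(EG-F^2)) [[G, -F], [-F, E]]
first partials: E_p = -20 + 50*p - 20*q^2, E_q = 16*q - 40*p*q + 16*q^3, F_p = 15 + 8*q - 40*p*q + 8*q^3, F_q = -12*q + 8*p - 20*p^2 + 24*p*q^2, G_p = -24*q + 32*p*q^2, G_q = -24*p + 32*p^2*q
D = EG - F^2 = 14 - 20*p + 8*q^2 - 24*p*q + 25*p^2 - 20*p*q^2 + 4*q^4 + 16*p^2*q^2
expanded: Gamma^p_pp = (G E_p - 2F F_p + F E_q)/(2D), Gamma^p_pq = (G E_q - F G_p)/(2D), Gamma^p_qq = (2G F_q - G G_p - F G_q)/(2D), Gamma^q_pp = (2E F_p - E E_q - F E_p)/(2D), Gamma^q_pq = (E G_p - F E_q)/(2D), Gamma^q_qq = (E G_q - 2F F_q + F G_p)/(2D); substitute and cancel common factors

Answer: Gamma_ppp = (25*p - 10*q^2 - 10)/(16*p^2*q^2 + 25*p^2 - 20*p*q^2 - 24*p*q - 20*p + 4*q^4 + 8*q^2 + 14), Gamma_ppq = (-20*p*q + 8*q^3 + 8*q)/(16*p^2*q^2 + 25*p^2 - 20*p*q^2 - 24*p*q - 20*p + 4*q^4 + 8*q^2 + 14), Gamma_pqq = (-20*p^2 + 8*p*q^2 + 8*p)/(16*p^2*q^2 + 25*p^2 - 20*p*q^2 - 24*p*q - 20*p + 4*q^4 + 8*q^2 + 14), Gamma_qpp = (-20*p*q + 15)/(16*p^2*q^2 + 25*p^2 - 20*p*q^2 - 24*p*q - 20*p + 4*q^4 + 8*q^2 + 14), Gamma_qpq = (16*p*q^2 - 12*q)/(16*p^2*q^2 + 25*p^2 - 20*p*q^2 - 24*p*q - 20*p + 4*q^4 + 8*q^2 + 14), Gamma_qqq = (16*p^2*q - 12*p)/(16*p^2*q^2 + 25*p^2 - 20*p*q^2 - 24*p*q - 20*p + 4*q^4 + 8*q^2 + 14)


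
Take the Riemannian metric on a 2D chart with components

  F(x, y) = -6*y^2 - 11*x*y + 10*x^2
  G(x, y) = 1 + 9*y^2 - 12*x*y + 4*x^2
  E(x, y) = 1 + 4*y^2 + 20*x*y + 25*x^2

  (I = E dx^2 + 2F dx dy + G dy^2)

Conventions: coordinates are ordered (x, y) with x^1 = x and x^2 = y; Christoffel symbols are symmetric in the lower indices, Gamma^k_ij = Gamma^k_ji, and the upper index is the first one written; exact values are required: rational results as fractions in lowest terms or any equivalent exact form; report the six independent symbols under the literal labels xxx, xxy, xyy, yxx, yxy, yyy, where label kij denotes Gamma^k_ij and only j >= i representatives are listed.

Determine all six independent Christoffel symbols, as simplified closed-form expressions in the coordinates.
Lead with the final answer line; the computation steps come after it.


Answer: Gamma_xxx = (25*x + 10*y)/(29*x^2 + 8*x*y + 13*y^2 + 1), Gamma_xxy = (10*x + 4*y)/(29*x^2 + 8*x*y + 13*y^2 + 1), Gamma_xyy = (-15*x - 6*y)/(29*x^2 + 8*x*y + 13*y^2 + 1), Gamma_yxx = (10*x - 15*y)/(29*x^2 + 8*x*y + 13*y^2 + 1), Gamma_yxy = (4*x - 6*y)/(29*x^2 + 8*x*y + 13*y^2 + 1), Gamma_yyy = (-6*x + 9*y)/(29*x^2 + 8*x*y + 13*y^2 + 1)

E = 1 + 4*y^2 + 20*x*y + 25*x^2; F = -6*y^2 - 11*x*y + 10*x^2; G = 1 + 9*y^2 - 12*x*y + 4*x^2
Gamma^k_ij = (1/2) g^{kl} (d_i g_jl + d_j g_il - d_l g_ij), with g^inv = (1/(EG-F^2)) [[G, -F], [-F, E]]
first partials: E_x = 20*y + 50*x, E_y = 8*y + 20*x, F_x = -11*y + 20*x, F_y = -12*y - 11*x, G_x = -12*y + 8*x, G_y = 18*y - 12*x
D = EG - F^2 = 1 + 13*y^2 + 8*x*y + 29*x^2
expanded: Gamma^x_xx = (G E_x - 2F F_x + F E_y)/(2D), Gamma^x_xy = (G E_y - F G_x)/(2D), Gamma^x_yy = (2G F_y - G G_x - F G_y)/(2D), Gamma^y_xx = (2E F_x - E E_y - F E_x)/(2D), Gamma^y_xy = (E G_x - F E_y)/(2D), Gamma^y_yy = (E G_y - 2F F_y + F G_x)/(2D); substitute and cancel common factors


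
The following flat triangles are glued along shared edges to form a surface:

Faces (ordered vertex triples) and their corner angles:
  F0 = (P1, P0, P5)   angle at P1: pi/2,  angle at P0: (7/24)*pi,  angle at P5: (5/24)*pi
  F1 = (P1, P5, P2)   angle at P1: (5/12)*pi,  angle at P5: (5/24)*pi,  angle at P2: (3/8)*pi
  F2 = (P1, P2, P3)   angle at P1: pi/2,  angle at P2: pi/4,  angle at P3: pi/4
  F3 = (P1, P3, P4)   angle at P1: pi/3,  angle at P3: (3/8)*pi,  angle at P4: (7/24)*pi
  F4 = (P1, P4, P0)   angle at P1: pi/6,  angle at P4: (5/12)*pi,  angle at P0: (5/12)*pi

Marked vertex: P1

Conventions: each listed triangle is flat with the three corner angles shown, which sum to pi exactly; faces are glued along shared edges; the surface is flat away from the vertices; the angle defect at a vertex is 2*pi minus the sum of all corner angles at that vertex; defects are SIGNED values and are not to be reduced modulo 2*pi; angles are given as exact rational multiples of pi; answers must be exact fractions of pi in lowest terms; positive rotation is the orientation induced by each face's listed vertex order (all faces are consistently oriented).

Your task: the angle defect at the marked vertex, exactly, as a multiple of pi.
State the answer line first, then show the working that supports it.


Answer: defect(P1) = pi/12

Sum of corner angles at P1: (23/12)*pi
defect = 2*pi - (23/12)*pi


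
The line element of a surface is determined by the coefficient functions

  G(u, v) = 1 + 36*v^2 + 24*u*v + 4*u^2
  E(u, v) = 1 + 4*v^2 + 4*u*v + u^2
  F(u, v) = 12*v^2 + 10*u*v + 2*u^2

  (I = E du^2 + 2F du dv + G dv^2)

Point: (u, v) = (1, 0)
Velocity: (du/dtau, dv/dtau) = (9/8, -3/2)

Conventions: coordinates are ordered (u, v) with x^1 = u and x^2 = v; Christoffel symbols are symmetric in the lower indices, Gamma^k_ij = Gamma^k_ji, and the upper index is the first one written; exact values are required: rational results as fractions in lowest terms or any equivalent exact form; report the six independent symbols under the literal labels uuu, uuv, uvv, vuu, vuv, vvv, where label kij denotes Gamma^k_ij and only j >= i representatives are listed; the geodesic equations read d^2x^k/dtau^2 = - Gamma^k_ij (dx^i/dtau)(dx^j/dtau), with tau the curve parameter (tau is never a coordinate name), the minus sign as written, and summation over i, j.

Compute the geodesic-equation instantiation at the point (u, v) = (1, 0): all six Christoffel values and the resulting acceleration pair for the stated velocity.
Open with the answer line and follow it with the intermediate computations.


Answer: Gamma_uuu = 1/6, Gamma_uuv = 1/3, Gamma_uvv = 1, Gamma_vuu = 1/3, Gamma_vuv = 2/3, Gamma_vvv = 2; accelerations (d^2u/dtau^2, d^2v/dtau^2) = (-171/128, -171/64)

E = 2, F = 2, G = 5 at the point
E_u = 2, E_v = 4, F_u = 4, F_v = 10, G_u = 8, G_v = 24
EG - F^2 = 6;  g^inv = (1/6) * [[5, -2], [-2, 2]]
first-kind symbols [ij,l] = (1/2)(d_i g_jl + d_j g_il - d_l g_ij): [uu,u] = E_u/2 = 1, [uu,v] = F_u - E_v/2 = 2, [uv,u] = E_v/2 = 2, [uv,v] = G_u/2 = 4, [vv,u] = F_v - G_u/2 = 6, [vv,v] = G_v/2 = 12
Gamma^u_ij = (G*[ij,u] - F*[ij,v])/(EG - F^2), Gamma^v_ij = (E*[ij,v] - F*[ij,u])/(EG - F^2)
Gamma_uuu = 1/6, Gamma_uuv = 1/3, Gamma_uvv = 1, Gamma_vuu = 1/3, Gamma_vuv = 2/3, Gamma_vvv = 2
d^2u/dtau^2 = -(Gamma_uuu*(9/8)^2 + 2*Gamma_uuv*(9/8)*(-3/2) + Gamma_uvv*(-3/2)^2) = -171/128
d^2v/dtau^2 = -(Gamma_vuu*(9/8)^2 + 2*Gamma_vuv*(9/8)*(-3/2) + Gamma_vvv*(-3/2)^2) = -171/64


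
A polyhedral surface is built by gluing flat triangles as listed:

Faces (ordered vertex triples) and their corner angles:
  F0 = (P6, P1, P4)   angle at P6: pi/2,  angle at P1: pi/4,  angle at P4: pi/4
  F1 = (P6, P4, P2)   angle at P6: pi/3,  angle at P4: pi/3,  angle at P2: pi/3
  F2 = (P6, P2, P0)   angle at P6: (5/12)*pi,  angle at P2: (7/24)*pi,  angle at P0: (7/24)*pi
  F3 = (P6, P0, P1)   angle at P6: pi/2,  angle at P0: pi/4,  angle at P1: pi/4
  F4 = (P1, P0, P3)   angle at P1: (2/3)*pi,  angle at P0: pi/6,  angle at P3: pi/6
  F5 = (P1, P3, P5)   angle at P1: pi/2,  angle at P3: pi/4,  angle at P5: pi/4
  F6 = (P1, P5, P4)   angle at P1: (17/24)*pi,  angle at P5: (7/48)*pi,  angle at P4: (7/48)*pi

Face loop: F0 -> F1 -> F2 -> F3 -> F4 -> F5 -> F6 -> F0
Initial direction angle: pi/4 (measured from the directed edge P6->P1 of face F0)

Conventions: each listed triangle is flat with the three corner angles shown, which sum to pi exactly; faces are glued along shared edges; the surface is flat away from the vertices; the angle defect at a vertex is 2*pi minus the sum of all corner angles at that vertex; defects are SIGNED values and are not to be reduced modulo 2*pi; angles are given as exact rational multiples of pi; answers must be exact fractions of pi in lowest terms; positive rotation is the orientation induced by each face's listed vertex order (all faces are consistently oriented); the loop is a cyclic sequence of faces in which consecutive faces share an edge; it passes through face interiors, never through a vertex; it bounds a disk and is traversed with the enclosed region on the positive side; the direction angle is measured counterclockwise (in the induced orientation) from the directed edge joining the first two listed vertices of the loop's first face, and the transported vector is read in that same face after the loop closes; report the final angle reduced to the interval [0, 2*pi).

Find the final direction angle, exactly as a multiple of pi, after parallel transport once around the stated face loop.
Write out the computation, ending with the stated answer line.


enclosed vertex P1: corner angles sum to (19/8)*pi, defect = 2*pi - (19/8)*pi = (-3/8)*pi
enclosed vertex P6: corner angles sum to (7/4)*pi, defect = 2*pi - (7/4)*pi = pi/4
the rotation equals the total enclosed defect, so the final angle is initial + defects (mod 2*pi)
final angle = pi/4 - pi/8 = pi/8 (mod 2*pi)

Answer: final direction angle = pi/8


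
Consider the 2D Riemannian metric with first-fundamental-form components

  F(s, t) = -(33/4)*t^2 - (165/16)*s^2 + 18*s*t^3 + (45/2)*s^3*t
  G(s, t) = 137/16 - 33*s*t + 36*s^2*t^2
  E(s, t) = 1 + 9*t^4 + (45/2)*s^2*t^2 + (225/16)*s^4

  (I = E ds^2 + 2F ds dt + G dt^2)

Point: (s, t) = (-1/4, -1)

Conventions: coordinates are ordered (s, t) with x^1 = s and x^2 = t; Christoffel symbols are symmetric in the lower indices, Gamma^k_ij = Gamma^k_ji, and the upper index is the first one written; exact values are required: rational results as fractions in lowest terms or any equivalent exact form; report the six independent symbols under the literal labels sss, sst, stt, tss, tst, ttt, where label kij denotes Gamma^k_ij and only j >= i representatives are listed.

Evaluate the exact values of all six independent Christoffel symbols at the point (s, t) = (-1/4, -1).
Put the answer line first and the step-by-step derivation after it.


Answer: Gamma_sss = -4968/10669, Gamma_sst = -79488/53345, Gamma_stt = -19872/53345, Gamma_tss = 1920/10669, Gamma_tst = 6144/10669, Gamma_ttt = 1536/10669

E = 46945/4096, F = -1035/256, G = 41/16 at the point
E_s = -3105/256, E_t = -621/16, F_s = -273/16, F_t = 339/128, G_s = 15, G_t = 15/4
EG - F^2 = 53345/4096;  g^inv = (4096/53345) * [[41/16, 1035/256], [1035/256, 46945/4096]]
first-kind symbols [ij,l] = (1/2)(d_i g_jl + d_j g_il - d_l g_ij): [ss,s] = E_s/2 = -3105/512, [ss,t] = F_s - E_t/2 = 75/32, [st,s] = E_t/2 = -621/32, [st,t] = G_s/2 = 15/2, [tt,s] = F_t - G_s/2 = -621/128, [tt,t] = G_t/2 = 15/8
Gamma^s_ij = (G*[ij,s] - F*[ij,t])/(EG - F^2), Gamma^t_ij = (E*[ij,t] - F*[ij,s])/(EG - F^2)


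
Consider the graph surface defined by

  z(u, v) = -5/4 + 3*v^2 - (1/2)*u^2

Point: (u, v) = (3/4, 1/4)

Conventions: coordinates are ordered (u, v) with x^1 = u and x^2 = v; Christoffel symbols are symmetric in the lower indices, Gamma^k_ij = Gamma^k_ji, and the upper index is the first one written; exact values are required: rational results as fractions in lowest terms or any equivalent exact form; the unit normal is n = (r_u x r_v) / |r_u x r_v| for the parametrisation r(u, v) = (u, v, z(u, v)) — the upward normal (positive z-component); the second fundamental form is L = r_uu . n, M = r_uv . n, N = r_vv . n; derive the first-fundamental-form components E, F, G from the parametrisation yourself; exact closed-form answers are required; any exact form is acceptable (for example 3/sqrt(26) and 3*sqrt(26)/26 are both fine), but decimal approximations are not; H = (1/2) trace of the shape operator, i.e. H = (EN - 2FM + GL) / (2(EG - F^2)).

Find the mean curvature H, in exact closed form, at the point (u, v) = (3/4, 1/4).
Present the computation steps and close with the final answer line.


z_u = -3/4, z_v = 3/2, z_uu = -1, z_uv = 0, z_vv = 6
E = 25/16, F = -9/8, G = 13/4; answer radicand W^2 = 61/16
unnormalised second-form numerators: l = -1, m = 0, n = 6; L = l/sqrt(61/16), and similarly M = m/sqrt(W^2), N = n/sqrt(W^2)
H = (E*n - 2*F*m + G*l) / (2*(EG - F^2)*sqrt(W^2)); E*n - 2*F*m + G*l = 49/8, EG - F^2 = 61/16, so H = (49/61)/sqrt(61/16)

Answer: H = 196*sqrt(61)/3721


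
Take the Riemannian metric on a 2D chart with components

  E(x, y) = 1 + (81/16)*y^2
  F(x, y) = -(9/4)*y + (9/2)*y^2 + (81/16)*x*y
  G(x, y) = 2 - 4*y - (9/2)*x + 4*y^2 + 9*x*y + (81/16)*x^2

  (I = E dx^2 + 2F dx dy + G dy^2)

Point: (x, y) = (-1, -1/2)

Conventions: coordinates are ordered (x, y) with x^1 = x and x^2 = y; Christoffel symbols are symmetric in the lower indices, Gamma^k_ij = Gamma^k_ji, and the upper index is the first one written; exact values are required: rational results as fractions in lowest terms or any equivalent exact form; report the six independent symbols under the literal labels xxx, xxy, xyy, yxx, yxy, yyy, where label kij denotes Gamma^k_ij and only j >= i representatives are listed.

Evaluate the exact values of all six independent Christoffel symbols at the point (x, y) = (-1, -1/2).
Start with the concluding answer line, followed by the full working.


Answer: Gamma_xxx = 0, Gamma_xxy = -162/1301, Gamma_xyy = -144/1301, Gamma_yxx = 0, Gamma_yxy = -612/1301, Gamma_yyy = -544/1301

E = 145/64, F = 153/32, G = 305/16 at the point
E_x = 0, E_y = -81/16, F_x = -81/32, F_y = -189/16, G_x = -153/8, G_y = -17
EG - F^2 = 1301/64;  g^inv = (64/1301) * [[305/16, -153/32], [-153/32, 145/64]]
first-kind symbols [ij,l] = (1/2)(d_i g_jl + d_j g_il - d_l g_ij): [xx,x] = E_x/2 = 0, [xx,y] = F_x - E_y/2 = 0, [xy,x] = E_y/2 = -81/32, [xy,y] = G_x/2 = -153/16, [yy,x] = F_y - G_x/2 = -9/4, [yy,y] = G_y/2 = -17/2
Gamma^x_ij = (G*[ij,x] - F*[ij,y])/(EG - F^2), Gamma^y_ij = (E*[ij,y] - F*[ij,x])/(EG - F^2)


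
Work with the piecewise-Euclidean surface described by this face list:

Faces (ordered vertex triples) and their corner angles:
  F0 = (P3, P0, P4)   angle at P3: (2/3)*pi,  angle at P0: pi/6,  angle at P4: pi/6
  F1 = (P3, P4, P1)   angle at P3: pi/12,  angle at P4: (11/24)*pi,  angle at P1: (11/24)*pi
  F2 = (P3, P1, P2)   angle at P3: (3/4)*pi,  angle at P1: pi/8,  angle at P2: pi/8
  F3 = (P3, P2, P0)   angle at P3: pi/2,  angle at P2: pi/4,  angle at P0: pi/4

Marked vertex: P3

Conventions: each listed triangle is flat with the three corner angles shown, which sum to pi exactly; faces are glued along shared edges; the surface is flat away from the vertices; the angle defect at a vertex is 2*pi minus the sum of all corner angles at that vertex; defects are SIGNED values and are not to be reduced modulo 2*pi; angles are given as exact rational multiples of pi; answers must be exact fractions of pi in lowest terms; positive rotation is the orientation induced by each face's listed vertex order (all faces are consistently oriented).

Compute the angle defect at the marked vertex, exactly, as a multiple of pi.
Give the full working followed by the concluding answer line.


Sum of corner angles at P3: 2*pi
defect = 2*pi - 2*pi

Answer: defect(P3) = 0


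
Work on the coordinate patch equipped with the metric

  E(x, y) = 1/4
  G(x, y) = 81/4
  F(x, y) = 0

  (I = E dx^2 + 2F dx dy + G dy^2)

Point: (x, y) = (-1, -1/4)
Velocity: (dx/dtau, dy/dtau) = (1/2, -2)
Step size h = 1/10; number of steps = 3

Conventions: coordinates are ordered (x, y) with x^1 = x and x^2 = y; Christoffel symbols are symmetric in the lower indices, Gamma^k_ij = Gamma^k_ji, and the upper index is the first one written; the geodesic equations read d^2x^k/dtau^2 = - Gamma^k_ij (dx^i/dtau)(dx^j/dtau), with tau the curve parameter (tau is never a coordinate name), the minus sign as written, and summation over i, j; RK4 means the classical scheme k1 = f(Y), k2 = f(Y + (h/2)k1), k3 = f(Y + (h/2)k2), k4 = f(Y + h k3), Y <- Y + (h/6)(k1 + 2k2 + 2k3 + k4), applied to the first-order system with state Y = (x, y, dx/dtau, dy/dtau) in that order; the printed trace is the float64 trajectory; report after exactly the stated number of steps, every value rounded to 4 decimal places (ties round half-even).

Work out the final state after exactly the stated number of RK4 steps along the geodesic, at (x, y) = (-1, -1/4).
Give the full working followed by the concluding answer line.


f(Y) = (dx/dtau, dy/dtau, -Gamma^x_ij Y'^i Y'^j, -Gamma^y_ij Y'^i Y'^j) with the Gammas evaluated at the stage position; h = 0.100000; intermediate values shown to 6 dp
step 0: x = -1.0000, y = -0.2500, dx/dtau = 0.5000, dy/dtau = -2.0000
step 1:
  k1: at (x, y) = (-1.000000, -0.250000), (dx/dtau, dy/dtau) = (0.500000, -2.000000); Gamma_xxx = 0.000000, Gamma_xxy = 0.000000, Gamma_xyy = 0.000000, Gamma_yxx = 0.000000, Gamma_yxy = 0.000000, Gamma_yyy = 0.000000; k1 = (0.500000, -2.000000, 0.000000, 0.000000)
  k2: at (x, y) = (-0.975000, -0.350000), (dx/dtau, dy/dtau) = (0.500000, -2.000000); Gamma_xxx = 0.000000, Gamma_xxy = 0.000000, Gamma_xyy = 0.000000, Gamma_yxx = 0.000000, Gamma_yxy = 0.000000, Gamma_yyy = 0.000000; k2 = (0.500000, -2.000000, 0.000000, 0.000000)
  k3: at (x, y) = (-0.975000, -0.350000), (dx/dtau, dy/dtau) = (0.500000, -2.000000); Gamma_xxx = 0.000000, Gamma_xxy = 0.000000, Gamma_xyy = 0.000000, Gamma_yxx = 0.000000, Gamma_yxy = 0.000000, Gamma_yyy = 0.000000; k3 = (0.500000, -2.000000, 0.000000, 0.000000)
  k4: at (x, y) = (-0.950000, -0.450000), (dx/dtau, dy/dtau) = (0.500000, -2.000000); Gamma_xxx = 0.000000, Gamma_xxy = 0.000000, Gamma_xyy = 0.000000, Gamma_yxx = 0.000000, Gamma_yxy = 0.000000, Gamma_yyy = 0.000000; k4 = (0.500000, -2.000000, 0.000000, 0.000000)
  Y <- Y + (h/6)(k1 + 2k2 + 2k3 + k4): x = -0.9500, y = -0.4500, dx/dtau = 0.5000, dy/dtau = -2.0000
step 2:
  k1: at (x, y) = (-0.950000, -0.450000), (dx/dtau, dy/dtau) = (0.500000, -2.000000); Gamma_xxx = 0.000000, Gamma_xxy = 0.000000, Gamma_xyy = 0.000000, Gamma_yxx = 0.000000, Gamma_yxy = 0.000000, Gamma_yyy = 0.000000; k1 = (0.500000, -2.000000, 0.000000, 0.000000)
  k2: at (x, y) = (-0.925000, -0.550000), (dx/dtau, dy/dtau) = (0.500000, -2.000000); Gamma_xxx = 0.000000, Gamma_xxy = 0.000000, Gamma_xyy = 0.000000, Gamma_yxx = 0.000000, Gamma_yxy = 0.000000, Gamma_yyy = 0.000000; k2 = (0.500000, -2.000000, 0.000000, 0.000000)
  k3: at (x, y) = (-0.925000, -0.550000), (dx/dtau, dy/dtau) = (0.500000, -2.000000); Gamma_xxx = 0.000000, Gamma_xxy = 0.000000, Gamma_xyy = 0.000000, Gamma_yxx = 0.000000, Gamma_yxy = 0.000000, Gamma_yyy = 0.000000; k3 = (0.500000, -2.000000, 0.000000, 0.000000)
  k4: at (x, y) = (-0.900000, -0.650000), (dx/dtau, dy/dtau) = (0.500000, -2.000000); Gamma_xxx = 0.000000, Gamma_xxy = 0.000000, Gamma_xyy = 0.000000, Gamma_yxx = 0.000000, Gamma_yxy = 0.000000, Gamma_yyy = 0.000000; k4 = (0.500000, -2.000000, 0.000000, 0.000000)
  Y <- Y + (h/6)(k1 + 2k2 + 2k3 + k4): x = -0.9000, y = -0.6500, dx/dtau = 0.5000, dy/dtau = -2.0000
step 3:
  k1: at (x, y) = (-0.900000, -0.650000), (dx/dtau, dy/dtau) = (0.500000, -2.000000); Gamma_xxx = 0.000000, Gamma_xxy = 0.000000, Gamma_xyy = 0.000000, Gamma_yxx = 0.000000, Gamma_yxy = 0.000000, Gamma_yyy = 0.000000; k1 = (0.500000, -2.000000, 0.000000, 0.000000)
  k2: at (x, y) = (-0.875000, -0.750000), (dx/dtau, dy/dtau) = (0.500000, -2.000000); Gamma_xxx = 0.000000, Gamma_xxy = 0.000000, Gamma_xyy = 0.000000, Gamma_yxx = 0.000000, Gamma_yxy = 0.000000, Gamma_yyy = 0.000000; k2 = (0.500000, -2.000000, 0.000000, 0.000000)
  k3: at (x, y) = (-0.875000, -0.750000), (dx/dtau, dy/dtau) = (0.500000, -2.000000); Gamma_xxx = 0.000000, Gamma_xxy = 0.000000, Gamma_xyy = 0.000000, Gamma_yxx = 0.000000, Gamma_yxy = 0.000000, Gamma_yyy = 0.000000; k3 = (0.500000, -2.000000, 0.000000, 0.000000)
  k4: at (x, y) = (-0.850000, -0.850000), (dx/dtau, dy/dtau) = (0.500000, -2.000000); Gamma_xxx = 0.000000, Gamma_xxy = 0.000000, Gamma_xyy = 0.000000, Gamma_yxx = 0.000000, Gamma_yxy = 0.000000, Gamma_yyy = 0.000000; k4 = (0.500000, -2.000000, 0.000000, 0.000000)
  Y <- Y + (h/6)(k1 + 2k2 + 2k3 + k4): x = -0.8500, y = -0.8500, dx/dtau = 0.5000, dy/dtau = -2.0000

Answer: x = -0.8500, y = -0.8500, dx/dtau = 0.5000, dy/dtau = -2.0000


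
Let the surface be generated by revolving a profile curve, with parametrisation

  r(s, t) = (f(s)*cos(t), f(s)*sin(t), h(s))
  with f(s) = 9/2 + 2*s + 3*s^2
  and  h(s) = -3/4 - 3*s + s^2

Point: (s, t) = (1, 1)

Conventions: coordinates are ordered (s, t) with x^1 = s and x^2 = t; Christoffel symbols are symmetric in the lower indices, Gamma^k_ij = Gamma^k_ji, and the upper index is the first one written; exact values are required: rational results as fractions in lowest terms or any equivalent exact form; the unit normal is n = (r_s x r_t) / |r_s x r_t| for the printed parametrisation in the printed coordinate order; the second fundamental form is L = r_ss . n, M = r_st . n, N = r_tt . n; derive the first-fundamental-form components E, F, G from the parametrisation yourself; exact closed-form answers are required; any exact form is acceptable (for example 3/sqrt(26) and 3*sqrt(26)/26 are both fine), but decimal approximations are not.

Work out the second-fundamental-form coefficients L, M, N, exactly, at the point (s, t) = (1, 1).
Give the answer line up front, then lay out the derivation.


Answer: L = 22*sqrt(65)/65, M = 0, N = -19*sqrt(65)/130

f = 19/2, f' = 8, f'' = 6, h' = -1, h'' = 2
E = 65, F = 0, G = 361/4; answer radicand W^2 = 65
unnormalised second-form numerators: l = 22, m = 0, n = -19/2; L = l/sqrt(65), and similarly M = m/sqrt(W^2), N = n/sqrt(W^2)


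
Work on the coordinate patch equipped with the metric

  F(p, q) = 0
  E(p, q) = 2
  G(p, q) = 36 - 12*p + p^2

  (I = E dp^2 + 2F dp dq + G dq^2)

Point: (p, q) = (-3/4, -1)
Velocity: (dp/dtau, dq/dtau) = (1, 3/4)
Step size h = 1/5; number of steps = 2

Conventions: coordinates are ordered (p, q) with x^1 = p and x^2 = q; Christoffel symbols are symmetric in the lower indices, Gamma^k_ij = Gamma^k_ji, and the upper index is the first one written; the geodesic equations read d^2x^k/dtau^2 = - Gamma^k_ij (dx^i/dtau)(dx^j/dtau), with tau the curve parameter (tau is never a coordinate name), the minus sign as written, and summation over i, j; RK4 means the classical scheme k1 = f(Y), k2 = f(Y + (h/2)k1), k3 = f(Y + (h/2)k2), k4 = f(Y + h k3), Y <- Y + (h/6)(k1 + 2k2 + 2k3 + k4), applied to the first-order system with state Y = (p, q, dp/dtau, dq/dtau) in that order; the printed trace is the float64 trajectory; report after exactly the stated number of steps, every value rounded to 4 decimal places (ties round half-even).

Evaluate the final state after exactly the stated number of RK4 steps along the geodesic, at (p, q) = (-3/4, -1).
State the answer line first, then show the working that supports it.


Answer: p = -0.5094, q = -0.6864, dp/dtau = 0.1881, dq/dtau = 0.8065

f(Y) = (dp/dtau, dq/dtau, -Gamma^p_ij Y'^i Y'^j, -Gamma^q_ij Y'^i Y'^j) with the Gammas evaluated at the stage position; h = 0.200000; intermediate values shown to 6 dp
step 0: p = -0.7500, q = -1.0000, dp/dtau = 1.0000, dq/dtau = 0.7500
step 1:
  k1: at (p, q) = (-0.750000, -1.000000), (dp/dtau, dq/dtau) = (1.000000, 0.750000); Gamma_ppp = 0.000000, Gamma_ppq = 0.000000, Gamma_pqq = 3.375000, Gamma_qpp = 0.000000, Gamma_qpq = -0.148148, Gamma_qqq = 0.000000; k1 = (1.000000, 0.750000, -1.898438, 0.222222)
  k2: at (p, q) = (-0.650000, -0.925000), (dp/dtau, dq/dtau) = (0.810156, 0.772222); Gamma_ppp = 0.000000, Gamma_ppq = 0.000000, Gamma_pqq = 3.325000, Gamma_qpp = 0.000000, Gamma_qpq = -0.150376, Gamma_qqq = 0.000000; k2 = (0.810156, 0.772222, -1.982788, 0.188157)
  k3: at (p, q) = (-0.668984, -0.922778), (dp/dtau, dq/dtau) = (0.801721, 0.768816); Gamma_ppp = 0.000000, Gamma_ppq = 0.000000, Gamma_pqq = 3.334492, Gamma_qpp = 0.000000, Gamma_qpq = -0.149948, Gamma_qqq = 0.000000; k3 = (0.801721, 0.768816, -1.970943, 0.184848)
  k4: at (p, q) = (-0.589656, -0.846237), (dp/dtau, dq/dtau) = (0.605811, 0.786970); Gamma_ppp = 0.000000, Gamma_ppq = 0.000000, Gamma_pqq = 3.294828, Gamma_qpp = 0.000000, Gamma_qpq = -0.151753, Gamma_qqq = 0.000000; k4 = (0.605811, 0.786970, -2.040557, 0.144698)
  Y <- Y + (h/6)(k1 + 2k2 + 2k3 + k4): p = -0.5890, q = -0.8460, dp/dtau = 0.6051, dq/dtau = 0.7871
step 2:
  k1: at (p, q) = (-0.589014, -0.846032), (dp/dtau, dq/dtau) = (0.605118, 0.787098); Gamma_ppp = 0.000000, Gamma_ppq = 0.000000, Gamma_pqq = 3.294507, Gamma_qpp = 0.000000, Gamma_qpq = -0.151768, Gamma_qqq = 0.000000; k1 = (0.605118, 0.787098, -2.041022, 0.144570)
  k2: at (p, q) = (-0.528503, -0.767322), (dp/dtau, dq/dtau) = (0.401016, 0.801555); Gamma_ppp = 0.000000, Gamma_ppq = 0.000000, Gamma_pqq = 3.264251, Gamma_qpp = 0.000000, Gamma_qpq = -0.153174, Gamma_qqq = 0.000000; k2 = (0.401016, 0.801555, -2.097249, 0.098472)
  k3: at (p, q) = (-0.548913, -0.765876), (dp/dtau, dq/dtau) = (0.395393, 0.796945); Gamma_ppp = 0.000000, Gamma_ppq = 0.000000, Gamma_pqq = 3.274456, Gamma_qpp = 0.000000, Gamma_qpq = -0.152697, Gamma_qqq = 0.000000; k3 = (0.395393, 0.796945, -2.079676, 0.096232)
  k4: at (p, q) = (-0.509936, -0.686643), (dp/dtau, dq/dtau) = (0.189183, 0.806344); Gamma_ppp = 0.000000, Gamma_ppq = 0.000000, Gamma_pqq = 3.254968, Gamma_qpp = 0.000000, Gamma_qpq = -0.153611, Gamma_qqq = 0.000000; k4 = (0.189183, 0.806344, -2.116350, 0.046866)
  Y <- Y + (h/6)(k1 + 2k2 + 2k3 + k4): p = -0.5094, q = -0.6864, dp/dtau = 0.1881, dq/dtau = 0.8065
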